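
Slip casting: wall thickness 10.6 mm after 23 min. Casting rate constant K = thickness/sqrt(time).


K = 10.6 / sqrt(23) = 10.6 / 4.7958 = 2.21 mm/min^0.5

2.21


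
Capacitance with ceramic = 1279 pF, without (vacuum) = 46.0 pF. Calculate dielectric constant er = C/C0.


er = 1279 / 46.0 = 27.8

27.8


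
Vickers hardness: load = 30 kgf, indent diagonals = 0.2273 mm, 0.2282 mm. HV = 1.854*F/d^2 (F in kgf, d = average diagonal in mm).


d_avg = (0.2273+0.2282)/2 = 0.22775 mm
HV = 1.854*30/0.22775^2 = 1072

1072


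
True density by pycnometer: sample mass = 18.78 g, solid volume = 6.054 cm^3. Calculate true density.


TD = 18.78 / 6.054 = 3.102 g/cm^3

3.102


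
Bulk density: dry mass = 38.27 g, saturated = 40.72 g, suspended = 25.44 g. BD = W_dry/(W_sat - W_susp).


BD = 38.27 / (40.72 - 25.44) = 38.27 / 15.28 = 2.505 g/cm^3

2.505


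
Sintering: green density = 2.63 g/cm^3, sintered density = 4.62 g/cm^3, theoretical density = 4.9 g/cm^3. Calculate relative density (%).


Relative = 4.62 / 4.9 * 100 = 94.3%

94.3


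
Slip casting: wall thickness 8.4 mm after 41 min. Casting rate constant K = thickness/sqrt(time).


K = 8.4 / sqrt(41) = 8.4 / 6.4031 = 1.312 mm/min^0.5

1.312


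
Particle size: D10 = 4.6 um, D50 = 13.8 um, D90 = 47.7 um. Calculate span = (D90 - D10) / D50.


Span = (47.7 - 4.6) / 13.8 = 43.1 / 13.8 = 3.123

3.123


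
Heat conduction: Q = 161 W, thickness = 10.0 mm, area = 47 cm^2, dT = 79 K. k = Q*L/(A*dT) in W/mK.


k = 161*10.0/1000/(47/10000*79) = 4.34 W/mK

4.34


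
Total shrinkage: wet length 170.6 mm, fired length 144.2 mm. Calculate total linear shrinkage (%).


TS = (170.6 - 144.2) / 170.6 * 100 = 15.47%

15.47


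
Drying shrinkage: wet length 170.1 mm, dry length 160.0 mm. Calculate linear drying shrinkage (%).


DS = (170.1 - 160.0) / 170.1 * 100 = 5.94%

5.94


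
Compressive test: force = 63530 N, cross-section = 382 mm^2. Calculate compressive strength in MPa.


CS = 63530 / 382 = 166.3 MPa

166.3


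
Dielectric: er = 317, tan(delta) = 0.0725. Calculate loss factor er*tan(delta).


Loss = 317 * 0.0725 = 22.983

22.983


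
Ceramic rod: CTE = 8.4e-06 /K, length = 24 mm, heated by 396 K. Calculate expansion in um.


dL = 8.4e-06 * 24 * 396 * 1000 = 79.834 um

79.834


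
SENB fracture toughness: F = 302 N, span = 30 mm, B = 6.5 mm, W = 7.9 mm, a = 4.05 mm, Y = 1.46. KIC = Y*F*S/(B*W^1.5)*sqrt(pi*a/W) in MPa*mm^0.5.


KIC = 1.46*302*30/(6.5*7.9^1.5)*sqrt(pi*4.05/7.9) = 116.31

116.31


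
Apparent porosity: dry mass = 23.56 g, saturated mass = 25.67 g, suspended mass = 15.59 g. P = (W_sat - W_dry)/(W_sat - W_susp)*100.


P = (25.67 - 23.56) / (25.67 - 15.59) * 100 = 2.11 / 10.08 * 100 = 20.9%

20.9


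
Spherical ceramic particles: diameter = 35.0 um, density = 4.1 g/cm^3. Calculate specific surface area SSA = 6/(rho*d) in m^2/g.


SSA = 6 / (4.1 * 35.0) = 0.042 m^2/g

0.042


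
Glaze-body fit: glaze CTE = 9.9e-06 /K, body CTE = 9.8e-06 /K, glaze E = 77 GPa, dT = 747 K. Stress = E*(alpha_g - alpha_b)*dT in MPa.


Stress = 77*1000*(9.9e-06 - 9.8e-06)*747 = 5.8 MPa

5.8


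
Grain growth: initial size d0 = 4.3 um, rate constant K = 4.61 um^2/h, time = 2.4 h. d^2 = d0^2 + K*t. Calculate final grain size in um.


d^2 = 4.3^2 + 4.61*2.4 = 29.554
d = sqrt(29.554) = 5.44 um

5.44


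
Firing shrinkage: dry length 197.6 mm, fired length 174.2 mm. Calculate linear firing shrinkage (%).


FS = (197.6 - 174.2) / 197.6 * 100 = 11.84%

11.84


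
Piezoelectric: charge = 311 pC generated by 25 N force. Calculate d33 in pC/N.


d33 = 311 / 25 = 12.4 pC/N

12.4


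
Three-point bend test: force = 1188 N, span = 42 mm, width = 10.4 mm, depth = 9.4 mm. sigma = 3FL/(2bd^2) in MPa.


sigma = 3*1188*42/(2*10.4*9.4^2) = 81.4 MPa

81.4


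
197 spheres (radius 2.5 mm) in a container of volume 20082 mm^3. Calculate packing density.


V_sphere = 4/3*pi*2.5^3 = 65.4498 mm^3
Total V = 197*65.4498 = 12893.6106 mm^3
PD = 12893.6106 / 20082 = 0.642

0.642


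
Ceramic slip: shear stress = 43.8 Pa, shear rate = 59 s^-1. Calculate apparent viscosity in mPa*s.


eta = tau/gamma * 1000 = 43.8/59 * 1000 = 742.4 mPa*s

742.4


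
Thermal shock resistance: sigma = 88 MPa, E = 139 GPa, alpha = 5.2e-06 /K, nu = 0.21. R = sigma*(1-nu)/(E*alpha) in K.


R = 88*(1-0.21)/(139*1000*5.2e-06) = 96 K

96


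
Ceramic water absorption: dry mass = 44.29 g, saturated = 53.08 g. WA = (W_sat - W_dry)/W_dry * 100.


WA = (53.08 - 44.29) / 44.29 * 100 = 19.85%

19.85


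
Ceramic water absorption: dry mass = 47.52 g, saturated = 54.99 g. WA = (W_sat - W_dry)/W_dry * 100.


WA = (54.99 - 47.52) / 47.52 * 100 = 15.72%

15.72


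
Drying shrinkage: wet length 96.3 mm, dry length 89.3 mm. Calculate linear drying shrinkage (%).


DS = (96.3 - 89.3) / 96.3 * 100 = 7.27%

7.27


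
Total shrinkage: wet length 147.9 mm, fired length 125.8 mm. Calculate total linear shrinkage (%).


TS = (147.9 - 125.8) / 147.9 * 100 = 14.94%

14.94


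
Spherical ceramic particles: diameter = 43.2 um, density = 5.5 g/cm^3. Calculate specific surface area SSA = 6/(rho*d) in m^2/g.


SSA = 6 / (5.5 * 43.2) = 0.025 m^2/g

0.025


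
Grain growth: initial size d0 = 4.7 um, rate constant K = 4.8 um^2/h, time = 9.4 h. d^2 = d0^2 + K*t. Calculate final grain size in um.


d^2 = 4.7^2 + 4.8*9.4 = 67.21
d = sqrt(67.21) = 8.2 um

8.2


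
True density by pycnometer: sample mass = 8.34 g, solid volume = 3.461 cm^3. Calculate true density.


TD = 8.34 / 3.461 = 2.41 g/cm^3

2.41


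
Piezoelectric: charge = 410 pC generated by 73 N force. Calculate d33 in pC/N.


d33 = 410 / 73 = 5.6 pC/N

5.6


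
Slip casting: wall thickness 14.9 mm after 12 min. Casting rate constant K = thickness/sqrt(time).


K = 14.9 / sqrt(12) = 14.9 / 3.4641 = 4.301 mm/min^0.5

4.301


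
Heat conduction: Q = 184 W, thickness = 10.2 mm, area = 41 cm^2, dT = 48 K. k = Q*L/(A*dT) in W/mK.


k = 184*10.2/1000/(41/10000*48) = 9.54 W/mK

9.54


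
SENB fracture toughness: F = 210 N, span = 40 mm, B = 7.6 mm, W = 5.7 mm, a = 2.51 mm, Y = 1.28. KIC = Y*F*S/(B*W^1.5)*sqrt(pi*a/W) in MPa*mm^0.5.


KIC = 1.28*210*40/(7.6*5.7^1.5)*sqrt(pi*2.51/5.7) = 122.28

122.28


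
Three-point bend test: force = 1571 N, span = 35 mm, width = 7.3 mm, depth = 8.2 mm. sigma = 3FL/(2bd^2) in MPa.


sigma = 3*1571*35/(2*7.3*8.2^2) = 168.0 MPa

168.0


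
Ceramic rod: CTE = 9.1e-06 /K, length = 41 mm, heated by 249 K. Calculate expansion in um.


dL = 9.1e-06 * 41 * 249 * 1000 = 92.902 um

92.902


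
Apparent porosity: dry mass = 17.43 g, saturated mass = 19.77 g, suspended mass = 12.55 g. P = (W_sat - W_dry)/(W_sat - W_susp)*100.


P = (19.77 - 17.43) / (19.77 - 12.55) * 100 = 2.34 / 7.22 * 100 = 32.4%

32.4


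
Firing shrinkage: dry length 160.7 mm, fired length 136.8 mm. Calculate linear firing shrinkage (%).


FS = (160.7 - 136.8) / 160.7 * 100 = 14.87%

14.87


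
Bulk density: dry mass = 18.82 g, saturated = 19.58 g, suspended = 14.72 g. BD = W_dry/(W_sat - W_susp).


BD = 18.82 / (19.58 - 14.72) = 18.82 / 4.86 = 3.872 g/cm^3

3.872


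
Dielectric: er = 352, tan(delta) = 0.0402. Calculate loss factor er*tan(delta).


Loss = 352 * 0.0402 = 14.15

14.15


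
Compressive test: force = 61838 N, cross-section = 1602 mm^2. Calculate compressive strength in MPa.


CS = 61838 / 1602 = 38.6 MPa

38.6


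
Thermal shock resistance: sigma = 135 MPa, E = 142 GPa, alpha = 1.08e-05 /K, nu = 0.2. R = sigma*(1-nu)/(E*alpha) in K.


R = 135*(1-0.2)/(142*1000*1.08e-05) = 70 K

70


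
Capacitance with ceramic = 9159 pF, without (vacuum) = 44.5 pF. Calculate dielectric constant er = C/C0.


er = 9159 / 44.5 = 205.82

205.82


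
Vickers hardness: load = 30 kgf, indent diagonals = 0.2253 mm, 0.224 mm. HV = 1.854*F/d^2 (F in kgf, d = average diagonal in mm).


d_avg = (0.2253+0.224)/2 = 0.22465 mm
HV = 1.854*30/0.22465^2 = 1102

1102


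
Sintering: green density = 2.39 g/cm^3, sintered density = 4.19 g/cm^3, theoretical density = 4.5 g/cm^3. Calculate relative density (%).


Relative = 4.19 / 4.5 * 100 = 93.1%

93.1


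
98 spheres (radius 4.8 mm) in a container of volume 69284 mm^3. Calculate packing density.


V_sphere = 4/3*pi*4.8^3 = 463.2467 mm^3
Total V = 98*463.2467 = 45398.1766 mm^3
PD = 45398.1766 / 69284 = 0.655

0.655


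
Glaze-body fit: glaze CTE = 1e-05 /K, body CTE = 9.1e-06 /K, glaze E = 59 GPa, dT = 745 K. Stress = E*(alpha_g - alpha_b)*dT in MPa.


Stress = 59*1000*(1e-05 - 9.1e-06)*745 = 39.6 MPa

39.6


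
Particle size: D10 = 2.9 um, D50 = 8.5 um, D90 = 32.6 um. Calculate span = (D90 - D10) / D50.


Span = (32.6 - 2.9) / 8.5 = 29.7 / 8.5 = 3.494

3.494


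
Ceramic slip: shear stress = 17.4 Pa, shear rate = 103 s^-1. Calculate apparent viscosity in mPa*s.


eta = tau/gamma * 1000 = 17.4/103 * 1000 = 168.9 mPa*s

168.9


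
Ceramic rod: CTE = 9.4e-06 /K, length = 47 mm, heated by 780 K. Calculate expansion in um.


dL = 9.4e-06 * 47 * 780 * 1000 = 344.604 um

344.604


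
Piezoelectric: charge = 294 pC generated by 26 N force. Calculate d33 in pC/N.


d33 = 294 / 26 = 11.3 pC/N

11.3


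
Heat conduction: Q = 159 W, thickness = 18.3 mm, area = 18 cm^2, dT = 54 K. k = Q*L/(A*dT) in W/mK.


k = 159*18.3/1000/(18/10000*54) = 29.94 W/mK

29.94


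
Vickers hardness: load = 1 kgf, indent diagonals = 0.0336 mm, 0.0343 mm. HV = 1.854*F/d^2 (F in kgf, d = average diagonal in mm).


d_avg = (0.0336+0.0343)/2 = 0.03395 mm
HV = 1.854*1/0.03395^2 = 1609

1609


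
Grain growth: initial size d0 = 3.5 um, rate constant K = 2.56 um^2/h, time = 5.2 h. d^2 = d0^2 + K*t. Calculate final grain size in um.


d^2 = 3.5^2 + 2.56*5.2 = 25.562
d = sqrt(25.562) = 5.06 um

5.06


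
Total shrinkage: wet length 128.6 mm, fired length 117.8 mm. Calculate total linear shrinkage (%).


TS = (128.6 - 117.8) / 128.6 * 100 = 8.4%

8.4


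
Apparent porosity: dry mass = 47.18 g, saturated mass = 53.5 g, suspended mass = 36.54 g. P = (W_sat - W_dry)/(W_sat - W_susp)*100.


P = (53.5 - 47.18) / (53.5 - 36.54) * 100 = 6.32 / 16.96 * 100 = 37.3%

37.3


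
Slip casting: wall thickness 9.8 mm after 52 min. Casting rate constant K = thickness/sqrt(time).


K = 9.8 / sqrt(52) = 9.8 / 7.2111 = 1.359 mm/min^0.5

1.359


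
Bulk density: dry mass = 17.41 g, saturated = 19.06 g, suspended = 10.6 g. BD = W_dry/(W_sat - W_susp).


BD = 17.41 / (19.06 - 10.6) = 17.41 / 8.46 = 2.058 g/cm^3

2.058


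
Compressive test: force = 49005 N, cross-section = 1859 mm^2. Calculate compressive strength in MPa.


CS = 49005 / 1859 = 26.4 MPa

26.4


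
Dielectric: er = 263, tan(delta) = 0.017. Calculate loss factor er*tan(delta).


Loss = 263 * 0.017 = 4.471

4.471


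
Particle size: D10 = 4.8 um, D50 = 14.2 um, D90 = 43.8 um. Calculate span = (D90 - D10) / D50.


Span = (43.8 - 4.8) / 14.2 = 39.0 / 14.2 = 2.746

2.746


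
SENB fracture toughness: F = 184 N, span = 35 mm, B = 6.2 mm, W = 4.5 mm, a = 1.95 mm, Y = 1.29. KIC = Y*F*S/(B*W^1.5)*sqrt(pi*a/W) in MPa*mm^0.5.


KIC = 1.29*184*35/(6.2*4.5^1.5)*sqrt(pi*1.95/4.5) = 163.78

163.78


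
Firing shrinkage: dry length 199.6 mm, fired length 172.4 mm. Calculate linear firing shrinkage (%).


FS = (199.6 - 172.4) / 199.6 * 100 = 13.63%

13.63


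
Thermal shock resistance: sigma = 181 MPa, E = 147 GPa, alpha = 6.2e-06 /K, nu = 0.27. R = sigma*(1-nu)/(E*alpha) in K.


R = 181*(1-0.27)/(147*1000*6.2e-06) = 145 K

145


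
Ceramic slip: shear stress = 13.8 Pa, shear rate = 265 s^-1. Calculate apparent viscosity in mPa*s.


eta = tau/gamma * 1000 = 13.8/265 * 1000 = 52.1 mPa*s

52.1


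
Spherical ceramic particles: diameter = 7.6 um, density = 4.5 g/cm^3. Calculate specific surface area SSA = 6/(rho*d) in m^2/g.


SSA = 6 / (4.5 * 7.6) = 0.175 m^2/g

0.175


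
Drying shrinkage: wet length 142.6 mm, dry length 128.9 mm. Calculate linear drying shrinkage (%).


DS = (142.6 - 128.9) / 142.6 * 100 = 9.61%

9.61


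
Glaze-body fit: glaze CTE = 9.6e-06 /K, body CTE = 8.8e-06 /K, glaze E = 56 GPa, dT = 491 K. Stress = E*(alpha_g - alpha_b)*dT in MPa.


Stress = 56*1000*(9.6e-06 - 8.8e-06)*491 = 22.0 MPa

22.0


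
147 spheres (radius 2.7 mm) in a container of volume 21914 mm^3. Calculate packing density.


V_sphere = 4/3*pi*2.7^3 = 82.448 mm^3
Total V = 147*82.448 = 12119.856 mm^3
PD = 12119.856 / 21914 = 0.553

0.553


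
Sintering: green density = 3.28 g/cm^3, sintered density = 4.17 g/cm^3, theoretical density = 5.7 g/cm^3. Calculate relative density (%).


Relative = 4.17 / 5.7 * 100 = 73.2%

73.2


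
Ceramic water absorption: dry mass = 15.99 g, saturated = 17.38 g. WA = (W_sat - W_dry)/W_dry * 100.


WA = (17.38 - 15.99) / 15.99 * 100 = 8.69%

8.69


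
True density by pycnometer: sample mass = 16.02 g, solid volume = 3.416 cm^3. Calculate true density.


TD = 16.02 / 3.416 = 4.69 g/cm^3

4.69


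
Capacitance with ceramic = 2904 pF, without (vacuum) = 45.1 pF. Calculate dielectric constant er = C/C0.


er = 2904 / 45.1 = 64.39

64.39


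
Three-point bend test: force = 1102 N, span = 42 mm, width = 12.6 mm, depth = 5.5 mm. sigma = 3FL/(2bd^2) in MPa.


sigma = 3*1102*42/(2*12.6*5.5^2) = 182.1 MPa

182.1


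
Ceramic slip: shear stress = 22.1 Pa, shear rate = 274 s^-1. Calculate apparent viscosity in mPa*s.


eta = tau/gamma * 1000 = 22.1/274 * 1000 = 80.7 mPa*s

80.7


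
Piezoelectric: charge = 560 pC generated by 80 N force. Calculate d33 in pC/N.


d33 = 560 / 80 = 7.0 pC/N

7.0


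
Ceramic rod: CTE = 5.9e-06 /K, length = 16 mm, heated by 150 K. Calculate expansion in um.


dL = 5.9e-06 * 16 * 150 * 1000 = 14.16 um

14.16


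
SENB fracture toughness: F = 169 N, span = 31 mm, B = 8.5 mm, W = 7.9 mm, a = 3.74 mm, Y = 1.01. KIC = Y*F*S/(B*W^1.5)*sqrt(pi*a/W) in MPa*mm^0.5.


KIC = 1.01*169*31/(8.5*7.9^1.5)*sqrt(pi*3.74/7.9) = 34.19

34.19


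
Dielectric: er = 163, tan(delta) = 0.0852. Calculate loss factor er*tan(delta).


Loss = 163 * 0.0852 = 13.888

13.888


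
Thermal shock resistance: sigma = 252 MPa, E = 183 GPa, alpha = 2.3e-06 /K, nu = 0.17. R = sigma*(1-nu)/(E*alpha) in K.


R = 252*(1-0.17)/(183*1000*2.3e-06) = 497 K

497


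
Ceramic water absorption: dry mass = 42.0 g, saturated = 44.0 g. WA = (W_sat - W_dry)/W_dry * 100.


WA = (44.0 - 42.0) / 42.0 * 100 = 4.76%

4.76


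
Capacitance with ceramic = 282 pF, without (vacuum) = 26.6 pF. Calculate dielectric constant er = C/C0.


er = 282 / 26.6 = 10.6

10.6


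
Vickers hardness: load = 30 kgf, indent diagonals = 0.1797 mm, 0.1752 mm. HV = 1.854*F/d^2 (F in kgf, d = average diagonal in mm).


d_avg = (0.1797+0.1752)/2 = 0.17745 mm
HV = 1.854*30/0.17745^2 = 1766

1766


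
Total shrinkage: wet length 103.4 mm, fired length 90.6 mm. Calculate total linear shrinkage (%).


TS = (103.4 - 90.6) / 103.4 * 100 = 12.38%

12.38


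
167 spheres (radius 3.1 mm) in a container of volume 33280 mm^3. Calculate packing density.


V_sphere = 4/3*pi*3.1^3 = 124.7882 mm^3
Total V = 167*124.7882 = 20839.6294 mm^3
PD = 20839.6294 / 33280 = 0.626

0.626


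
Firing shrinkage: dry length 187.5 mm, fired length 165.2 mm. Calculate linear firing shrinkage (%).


FS = (187.5 - 165.2) / 187.5 * 100 = 11.89%

11.89


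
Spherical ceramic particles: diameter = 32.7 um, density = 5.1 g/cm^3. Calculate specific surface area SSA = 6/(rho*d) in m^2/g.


SSA = 6 / (5.1 * 32.7) = 0.036 m^2/g

0.036


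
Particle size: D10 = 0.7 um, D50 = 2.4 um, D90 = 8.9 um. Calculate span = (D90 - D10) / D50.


Span = (8.9 - 0.7) / 2.4 = 8.2 / 2.4 = 3.417

3.417


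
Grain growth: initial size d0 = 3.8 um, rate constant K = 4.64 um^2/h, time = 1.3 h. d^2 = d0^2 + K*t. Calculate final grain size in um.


d^2 = 3.8^2 + 4.64*1.3 = 20.472
d = sqrt(20.472) = 4.52 um

4.52


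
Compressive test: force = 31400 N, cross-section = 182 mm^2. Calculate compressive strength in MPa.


CS = 31400 / 182 = 172.5 MPa

172.5


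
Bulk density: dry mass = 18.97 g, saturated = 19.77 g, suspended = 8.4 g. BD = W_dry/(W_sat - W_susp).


BD = 18.97 / (19.77 - 8.4) = 18.97 / 11.37 = 1.668 g/cm^3

1.668


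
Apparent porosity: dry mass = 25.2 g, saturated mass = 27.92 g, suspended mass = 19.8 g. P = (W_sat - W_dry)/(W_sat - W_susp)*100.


P = (27.92 - 25.2) / (27.92 - 19.8) * 100 = 2.72 / 8.12 * 100 = 33.5%

33.5


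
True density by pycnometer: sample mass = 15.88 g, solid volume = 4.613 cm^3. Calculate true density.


TD = 15.88 / 4.613 = 3.442 g/cm^3

3.442


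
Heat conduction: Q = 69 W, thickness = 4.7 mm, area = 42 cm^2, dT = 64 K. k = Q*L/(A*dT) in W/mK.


k = 69*4.7/1000/(42/10000*64) = 1.21 W/mK

1.21


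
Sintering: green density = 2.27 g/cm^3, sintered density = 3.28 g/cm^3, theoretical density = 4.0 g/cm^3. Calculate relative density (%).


Relative = 3.28 / 4.0 * 100 = 82.0%

82.0


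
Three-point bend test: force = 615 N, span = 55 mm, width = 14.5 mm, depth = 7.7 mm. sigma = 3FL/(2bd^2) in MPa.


sigma = 3*615*55/(2*14.5*7.7^2) = 59.0 MPa

59.0


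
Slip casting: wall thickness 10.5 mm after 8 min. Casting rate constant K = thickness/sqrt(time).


K = 10.5 / sqrt(8) = 10.5 / 2.8284 = 3.712 mm/min^0.5

3.712


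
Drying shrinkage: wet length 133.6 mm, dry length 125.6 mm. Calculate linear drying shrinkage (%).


DS = (133.6 - 125.6) / 133.6 * 100 = 5.99%

5.99


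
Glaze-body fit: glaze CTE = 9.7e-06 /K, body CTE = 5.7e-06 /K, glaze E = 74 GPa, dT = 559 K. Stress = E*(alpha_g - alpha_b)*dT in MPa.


Stress = 74*1000*(9.7e-06 - 5.7e-06)*559 = 165.5 MPa

165.5


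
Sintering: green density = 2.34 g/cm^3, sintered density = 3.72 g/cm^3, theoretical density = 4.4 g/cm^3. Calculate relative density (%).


Relative = 3.72 / 4.4 * 100 = 84.5%

84.5


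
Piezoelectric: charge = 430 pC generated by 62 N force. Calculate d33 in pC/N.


d33 = 430 / 62 = 6.9 pC/N

6.9


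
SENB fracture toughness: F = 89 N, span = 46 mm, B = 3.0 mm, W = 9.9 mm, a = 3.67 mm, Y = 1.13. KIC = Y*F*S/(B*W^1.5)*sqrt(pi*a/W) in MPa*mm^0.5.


KIC = 1.13*89*46/(3.0*9.9^1.5)*sqrt(pi*3.67/9.9) = 53.42

53.42


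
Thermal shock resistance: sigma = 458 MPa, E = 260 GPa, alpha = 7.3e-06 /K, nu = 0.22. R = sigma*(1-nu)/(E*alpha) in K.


R = 458*(1-0.22)/(260*1000*7.3e-06) = 188 K

188


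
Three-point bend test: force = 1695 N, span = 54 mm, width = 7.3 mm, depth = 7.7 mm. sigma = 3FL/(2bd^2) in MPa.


sigma = 3*1695*54/(2*7.3*7.7^2) = 317.2 MPa

317.2


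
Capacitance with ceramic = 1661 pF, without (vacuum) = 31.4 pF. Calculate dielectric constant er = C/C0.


er = 1661 / 31.4 = 52.9

52.9


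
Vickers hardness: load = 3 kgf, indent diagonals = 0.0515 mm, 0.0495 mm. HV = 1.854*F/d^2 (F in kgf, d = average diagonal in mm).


d_avg = (0.0515+0.0495)/2 = 0.0505 mm
HV = 1.854*3/0.0505^2 = 2181

2181


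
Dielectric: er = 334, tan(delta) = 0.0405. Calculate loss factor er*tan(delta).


Loss = 334 * 0.0405 = 13.527

13.527


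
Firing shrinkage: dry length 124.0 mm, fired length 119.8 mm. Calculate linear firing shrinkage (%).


FS = (124.0 - 119.8) / 124.0 * 100 = 3.39%

3.39


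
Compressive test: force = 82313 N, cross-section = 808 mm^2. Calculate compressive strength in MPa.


CS = 82313 / 808 = 101.9 MPa

101.9


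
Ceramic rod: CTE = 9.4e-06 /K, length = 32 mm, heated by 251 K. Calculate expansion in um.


dL = 9.4e-06 * 32 * 251 * 1000 = 75.501 um

75.501


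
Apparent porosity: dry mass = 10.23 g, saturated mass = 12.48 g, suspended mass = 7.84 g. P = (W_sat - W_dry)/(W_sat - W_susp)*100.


P = (12.48 - 10.23) / (12.48 - 7.84) * 100 = 2.25 / 4.64 * 100 = 48.5%

48.5


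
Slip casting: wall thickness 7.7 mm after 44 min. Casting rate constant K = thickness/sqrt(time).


K = 7.7 / sqrt(44) = 7.7 / 6.6332 = 1.161 mm/min^0.5

1.161


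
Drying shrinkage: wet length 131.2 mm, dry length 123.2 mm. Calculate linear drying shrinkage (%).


DS = (131.2 - 123.2) / 131.2 * 100 = 6.1%

6.1


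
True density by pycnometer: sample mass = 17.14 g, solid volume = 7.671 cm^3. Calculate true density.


TD = 17.14 / 7.671 = 2.234 g/cm^3

2.234


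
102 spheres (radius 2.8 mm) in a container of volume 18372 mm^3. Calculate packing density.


V_sphere = 4/3*pi*2.8^3 = 91.9523 mm^3
Total V = 102*91.9523 = 9379.1346 mm^3
PD = 9379.1346 / 18372 = 0.511

0.511


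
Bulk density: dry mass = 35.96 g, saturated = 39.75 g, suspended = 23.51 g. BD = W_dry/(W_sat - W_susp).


BD = 35.96 / (39.75 - 23.51) = 35.96 / 16.24 = 2.214 g/cm^3

2.214


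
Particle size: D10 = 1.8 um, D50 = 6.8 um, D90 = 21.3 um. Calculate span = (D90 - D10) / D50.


Span = (21.3 - 1.8) / 6.8 = 19.5 / 6.8 = 2.868

2.868


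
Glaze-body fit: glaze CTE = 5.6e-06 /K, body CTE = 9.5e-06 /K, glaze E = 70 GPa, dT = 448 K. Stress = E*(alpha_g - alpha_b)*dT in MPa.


Stress = 70*1000*(5.6e-06 - 9.5e-06)*448 = -122.3 MPa

-122.3


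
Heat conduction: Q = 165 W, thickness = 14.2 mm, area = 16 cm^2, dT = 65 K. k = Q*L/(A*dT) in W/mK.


k = 165*14.2/1000/(16/10000*65) = 22.53 W/mK

22.53


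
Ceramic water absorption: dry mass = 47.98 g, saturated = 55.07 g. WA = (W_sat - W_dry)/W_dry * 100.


WA = (55.07 - 47.98) / 47.98 * 100 = 14.78%

14.78


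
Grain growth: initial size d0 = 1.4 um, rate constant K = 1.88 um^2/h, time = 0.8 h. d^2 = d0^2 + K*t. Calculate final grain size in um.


d^2 = 1.4^2 + 1.88*0.8 = 3.464
d = sqrt(3.464) = 1.86 um

1.86


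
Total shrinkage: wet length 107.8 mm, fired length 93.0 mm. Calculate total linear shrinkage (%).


TS = (107.8 - 93.0) / 107.8 * 100 = 13.73%

13.73


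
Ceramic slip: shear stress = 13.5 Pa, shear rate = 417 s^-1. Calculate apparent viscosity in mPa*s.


eta = tau/gamma * 1000 = 13.5/417 * 1000 = 32.4 mPa*s

32.4


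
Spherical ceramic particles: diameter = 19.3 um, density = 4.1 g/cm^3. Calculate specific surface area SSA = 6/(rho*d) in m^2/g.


SSA = 6 / (4.1 * 19.3) = 0.076 m^2/g

0.076


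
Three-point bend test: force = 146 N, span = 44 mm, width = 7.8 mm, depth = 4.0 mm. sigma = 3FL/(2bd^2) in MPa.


sigma = 3*146*44/(2*7.8*4.0^2) = 77.2 MPa

77.2


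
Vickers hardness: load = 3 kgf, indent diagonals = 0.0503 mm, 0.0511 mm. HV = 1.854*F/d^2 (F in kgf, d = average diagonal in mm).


d_avg = (0.0503+0.0511)/2 = 0.0507 mm
HV = 1.854*3/0.0507^2 = 2164

2164


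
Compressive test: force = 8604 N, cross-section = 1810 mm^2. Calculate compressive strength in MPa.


CS = 8604 / 1810 = 4.8 MPa

4.8


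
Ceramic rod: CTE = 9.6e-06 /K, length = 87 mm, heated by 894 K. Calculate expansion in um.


dL = 9.6e-06 * 87 * 894 * 1000 = 746.669 um

746.669


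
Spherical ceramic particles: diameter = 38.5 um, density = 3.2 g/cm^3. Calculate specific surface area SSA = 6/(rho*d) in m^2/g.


SSA = 6 / (3.2 * 38.5) = 0.049 m^2/g

0.049


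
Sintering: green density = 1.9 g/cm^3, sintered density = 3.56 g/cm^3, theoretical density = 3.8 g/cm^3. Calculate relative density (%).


Relative = 3.56 / 3.8 * 100 = 93.7%

93.7


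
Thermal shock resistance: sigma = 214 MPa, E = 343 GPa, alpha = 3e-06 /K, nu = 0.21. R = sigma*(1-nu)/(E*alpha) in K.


R = 214*(1-0.21)/(343*1000*3e-06) = 164 K

164


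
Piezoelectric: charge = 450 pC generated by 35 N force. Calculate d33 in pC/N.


d33 = 450 / 35 = 12.9 pC/N

12.9


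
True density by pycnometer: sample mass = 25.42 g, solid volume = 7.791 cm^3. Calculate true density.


TD = 25.42 / 7.791 = 3.263 g/cm^3

3.263


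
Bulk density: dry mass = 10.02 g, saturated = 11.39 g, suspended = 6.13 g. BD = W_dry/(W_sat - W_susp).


BD = 10.02 / (11.39 - 6.13) = 10.02 / 5.26 = 1.905 g/cm^3

1.905


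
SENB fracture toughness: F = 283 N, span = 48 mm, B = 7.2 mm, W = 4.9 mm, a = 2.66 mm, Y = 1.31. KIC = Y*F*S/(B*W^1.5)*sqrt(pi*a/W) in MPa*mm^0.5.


KIC = 1.31*283*48/(7.2*4.9^1.5)*sqrt(pi*2.66/4.9) = 297.57

297.57


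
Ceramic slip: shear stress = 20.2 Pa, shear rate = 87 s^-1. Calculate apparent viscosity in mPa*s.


eta = tau/gamma * 1000 = 20.2/87 * 1000 = 232.2 mPa*s

232.2


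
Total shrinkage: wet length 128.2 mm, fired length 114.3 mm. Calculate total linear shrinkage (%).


TS = (128.2 - 114.3) / 128.2 * 100 = 10.84%

10.84


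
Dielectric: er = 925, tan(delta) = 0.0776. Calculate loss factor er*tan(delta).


Loss = 925 * 0.0776 = 71.78

71.78


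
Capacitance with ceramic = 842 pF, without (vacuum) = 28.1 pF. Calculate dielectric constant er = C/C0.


er = 842 / 28.1 = 29.96

29.96


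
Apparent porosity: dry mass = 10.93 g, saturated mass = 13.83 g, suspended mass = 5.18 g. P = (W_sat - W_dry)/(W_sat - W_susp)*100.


P = (13.83 - 10.93) / (13.83 - 5.18) * 100 = 2.9 / 8.65 * 100 = 33.5%

33.5


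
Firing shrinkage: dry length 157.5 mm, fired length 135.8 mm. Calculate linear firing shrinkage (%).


FS = (157.5 - 135.8) / 157.5 * 100 = 13.78%

13.78


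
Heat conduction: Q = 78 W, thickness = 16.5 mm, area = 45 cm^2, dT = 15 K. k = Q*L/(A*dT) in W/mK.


k = 78*16.5/1000/(45/10000*15) = 19.07 W/mK

19.07


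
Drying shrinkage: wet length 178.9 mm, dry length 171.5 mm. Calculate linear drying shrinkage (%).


DS = (178.9 - 171.5) / 178.9 * 100 = 4.14%

4.14


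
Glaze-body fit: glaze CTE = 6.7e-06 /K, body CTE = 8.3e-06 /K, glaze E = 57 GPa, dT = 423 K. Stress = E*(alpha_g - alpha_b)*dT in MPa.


Stress = 57*1000*(6.7e-06 - 8.3e-06)*423 = -38.6 MPa

-38.6


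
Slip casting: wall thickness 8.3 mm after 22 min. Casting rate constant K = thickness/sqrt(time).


K = 8.3 / sqrt(22) = 8.3 / 4.6904 = 1.77 mm/min^0.5

1.77


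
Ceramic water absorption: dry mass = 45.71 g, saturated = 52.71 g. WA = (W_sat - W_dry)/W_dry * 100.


WA = (52.71 - 45.71) / 45.71 * 100 = 15.31%

15.31


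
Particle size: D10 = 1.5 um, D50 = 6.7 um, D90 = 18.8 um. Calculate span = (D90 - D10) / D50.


Span = (18.8 - 1.5) / 6.7 = 17.3 / 6.7 = 2.582

2.582


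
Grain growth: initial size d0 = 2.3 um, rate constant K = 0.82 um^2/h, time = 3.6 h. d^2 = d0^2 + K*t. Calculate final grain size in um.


d^2 = 2.3^2 + 0.82*3.6 = 8.242
d = sqrt(8.242) = 2.87 um

2.87


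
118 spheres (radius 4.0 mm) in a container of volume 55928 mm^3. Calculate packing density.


V_sphere = 4/3*pi*4.0^3 = 268.0826 mm^3
Total V = 118*268.0826 = 31633.7468 mm^3
PD = 31633.7468 / 55928 = 0.566

0.566


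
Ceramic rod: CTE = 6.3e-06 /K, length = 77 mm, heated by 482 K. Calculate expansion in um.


dL = 6.3e-06 * 77 * 482 * 1000 = 233.818 um

233.818


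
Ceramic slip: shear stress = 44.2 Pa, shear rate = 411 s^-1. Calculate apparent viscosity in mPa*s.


eta = tau/gamma * 1000 = 44.2/411 * 1000 = 107.5 mPa*s

107.5


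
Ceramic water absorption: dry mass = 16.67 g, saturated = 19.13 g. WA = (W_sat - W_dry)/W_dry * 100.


WA = (19.13 - 16.67) / 16.67 * 100 = 14.76%

14.76


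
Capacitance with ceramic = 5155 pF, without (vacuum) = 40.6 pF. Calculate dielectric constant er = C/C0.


er = 5155 / 40.6 = 126.97

126.97


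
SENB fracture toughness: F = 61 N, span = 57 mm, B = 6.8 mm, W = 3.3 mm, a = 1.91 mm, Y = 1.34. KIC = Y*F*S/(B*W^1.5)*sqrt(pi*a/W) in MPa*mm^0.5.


KIC = 1.34*61*57/(6.8*3.3^1.5)*sqrt(pi*1.91/3.3) = 154.12

154.12


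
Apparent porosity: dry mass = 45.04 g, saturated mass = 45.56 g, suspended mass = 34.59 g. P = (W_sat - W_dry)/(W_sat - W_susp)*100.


P = (45.56 - 45.04) / (45.56 - 34.59) * 100 = 0.52 / 10.97 * 100 = 4.7%

4.7


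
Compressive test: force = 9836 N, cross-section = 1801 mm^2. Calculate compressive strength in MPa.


CS = 9836 / 1801 = 5.5 MPa

5.5


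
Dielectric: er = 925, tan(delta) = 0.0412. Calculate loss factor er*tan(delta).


Loss = 925 * 0.0412 = 38.11

38.11


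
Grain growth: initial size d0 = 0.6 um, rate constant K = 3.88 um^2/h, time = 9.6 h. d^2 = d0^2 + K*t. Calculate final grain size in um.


d^2 = 0.6^2 + 3.88*9.6 = 37.608
d = sqrt(37.608) = 6.13 um

6.13


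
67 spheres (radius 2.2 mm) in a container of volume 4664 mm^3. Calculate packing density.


V_sphere = 4/3*pi*2.2^3 = 44.6022 mm^3
Total V = 67*44.6022 = 2988.3474 mm^3
PD = 2988.3474 / 4664 = 0.641

0.641


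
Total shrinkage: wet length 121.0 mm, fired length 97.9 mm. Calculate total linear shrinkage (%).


TS = (121.0 - 97.9) / 121.0 * 100 = 19.09%

19.09


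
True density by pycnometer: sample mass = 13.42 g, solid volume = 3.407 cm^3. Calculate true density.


TD = 13.42 / 3.407 = 3.939 g/cm^3

3.939


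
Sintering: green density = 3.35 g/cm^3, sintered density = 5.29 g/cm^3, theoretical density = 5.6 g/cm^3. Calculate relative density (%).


Relative = 5.29 / 5.6 * 100 = 94.5%

94.5


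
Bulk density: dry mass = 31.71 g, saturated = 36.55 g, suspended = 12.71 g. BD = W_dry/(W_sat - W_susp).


BD = 31.71 / (36.55 - 12.71) = 31.71 / 23.84 = 1.33 g/cm^3

1.33


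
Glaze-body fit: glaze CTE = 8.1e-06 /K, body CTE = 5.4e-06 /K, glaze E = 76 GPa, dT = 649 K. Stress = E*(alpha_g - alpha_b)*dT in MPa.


Stress = 76*1000*(8.1e-06 - 5.4e-06)*649 = 133.2 MPa

133.2


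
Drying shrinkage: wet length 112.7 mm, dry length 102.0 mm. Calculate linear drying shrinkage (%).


DS = (112.7 - 102.0) / 112.7 * 100 = 9.49%

9.49


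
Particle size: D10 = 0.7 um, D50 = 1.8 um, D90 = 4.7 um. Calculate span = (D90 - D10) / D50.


Span = (4.7 - 0.7) / 1.8 = 4.0 / 1.8 = 2.222

2.222


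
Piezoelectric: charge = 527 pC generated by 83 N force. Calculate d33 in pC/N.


d33 = 527 / 83 = 6.3 pC/N

6.3


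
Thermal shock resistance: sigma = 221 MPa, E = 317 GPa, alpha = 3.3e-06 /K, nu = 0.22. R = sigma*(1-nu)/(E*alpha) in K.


R = 221*(1-0.22)/(317*1000*3.3e-06) = 165 K

165


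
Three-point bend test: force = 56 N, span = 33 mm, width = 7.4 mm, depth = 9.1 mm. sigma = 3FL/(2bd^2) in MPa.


sigma = 3*56*33/(2*7.4*9.1^2) = 4.5 MPa

4.5


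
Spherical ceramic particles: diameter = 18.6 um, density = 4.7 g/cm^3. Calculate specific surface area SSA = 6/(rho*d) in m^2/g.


SSA = 6 / (4.7 * 18.6) = 0.069 m^2/g

0.069


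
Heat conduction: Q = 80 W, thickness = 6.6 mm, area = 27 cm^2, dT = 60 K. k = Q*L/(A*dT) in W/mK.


k = 80*6.6/1000/(27/10000*60) = 3.26 W/mK

3.26


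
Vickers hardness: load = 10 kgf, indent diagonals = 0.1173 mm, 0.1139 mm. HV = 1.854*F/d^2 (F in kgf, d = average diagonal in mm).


d_avg = (0.1173+0.1139)/2 = 0.1156 mm
HV = 1.854*10/0.1156^2 = 1387

1387


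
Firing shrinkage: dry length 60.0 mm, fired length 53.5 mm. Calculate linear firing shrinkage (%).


FS = (60.0 - 53.5) / 60.0 * 100 = 10.83%

10.83


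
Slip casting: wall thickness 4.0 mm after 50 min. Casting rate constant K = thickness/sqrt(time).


K = 4.0 / sqrt(50) = 4.0 / 7.0711 = 0.566 mm/min^0.5

0.566


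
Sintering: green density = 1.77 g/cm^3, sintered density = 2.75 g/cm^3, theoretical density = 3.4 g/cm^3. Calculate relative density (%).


Relative = 2.75 / 3.4 * 100 = 80.9%

80.9


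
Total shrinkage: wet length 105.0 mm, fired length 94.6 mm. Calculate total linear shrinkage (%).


TS = (105.0 - 94.6) / 105.0 * 100 = 9.9%

9.9


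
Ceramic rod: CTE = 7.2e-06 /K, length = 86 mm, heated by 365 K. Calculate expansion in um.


dL = 7.2e-06 * 86 * 365 * 1000 = 226.008 um

226.008


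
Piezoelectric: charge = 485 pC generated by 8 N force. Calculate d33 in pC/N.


d33 = 485 / 8 = 60.6 pC/N

60.6


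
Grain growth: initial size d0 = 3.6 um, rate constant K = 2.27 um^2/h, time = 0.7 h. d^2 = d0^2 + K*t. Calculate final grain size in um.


d^2 = 3.6^2 + 2.27*0.7 = 14.549
d = sqrt(14.549) = 3.81 um

3.81


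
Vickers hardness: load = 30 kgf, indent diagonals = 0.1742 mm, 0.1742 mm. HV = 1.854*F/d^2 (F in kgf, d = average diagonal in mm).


d_avg = (0.1742+0.1742)/2 = 0.1742 mm
HV = 1.854*30/0.1742^2 = 1833

1833


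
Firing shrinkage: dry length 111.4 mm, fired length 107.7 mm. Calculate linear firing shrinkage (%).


FS = (111.4 - 107.7) / 111.4 * 100 = 3.32%

3.32


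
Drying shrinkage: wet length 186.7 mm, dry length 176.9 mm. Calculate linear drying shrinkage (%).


DS = (186.7 - 176.9) / 186.7 * 100 = 5.25%

5.25


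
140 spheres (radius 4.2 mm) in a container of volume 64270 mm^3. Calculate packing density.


V_sphere = 4/3*pi*4.2^3 = 310.3391 mm^3
Total V = 140*310.3391 = 43447.474 mm^3
PD = 43447.474 / 64270 = 0.676

0.676


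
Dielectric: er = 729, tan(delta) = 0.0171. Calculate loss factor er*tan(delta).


Loss = 729 * 0.0171 = 12.466

12.466


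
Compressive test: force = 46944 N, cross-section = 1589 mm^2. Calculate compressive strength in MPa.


CS = 46944 / 1589 = 29.5 MPa

29.5


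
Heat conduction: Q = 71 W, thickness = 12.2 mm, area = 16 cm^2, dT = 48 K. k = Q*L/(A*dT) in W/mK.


k = 71*12.2/1000/(16/10000*48) = 11.28 W/mK

11.28


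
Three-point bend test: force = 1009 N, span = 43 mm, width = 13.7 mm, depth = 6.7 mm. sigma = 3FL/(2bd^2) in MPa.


sigma = 3*1009*43/(2*13.7*6.7^2) = 105.8 MPa

105.8


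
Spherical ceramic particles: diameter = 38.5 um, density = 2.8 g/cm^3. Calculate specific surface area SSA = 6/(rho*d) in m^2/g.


SSA = 6 / (2.8 * 38.5) = 0.056 m^2/g

0.056


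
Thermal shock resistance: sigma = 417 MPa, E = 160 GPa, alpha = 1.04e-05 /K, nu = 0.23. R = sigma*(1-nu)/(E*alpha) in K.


R = 417*(1-0.23)/(160*1000*1.04e-05) = 193 K

193


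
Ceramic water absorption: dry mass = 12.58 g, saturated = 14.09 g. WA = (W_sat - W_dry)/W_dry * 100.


WA = (14.09 - 12.58) / 12.58 * 100 = 12.0%

12.0


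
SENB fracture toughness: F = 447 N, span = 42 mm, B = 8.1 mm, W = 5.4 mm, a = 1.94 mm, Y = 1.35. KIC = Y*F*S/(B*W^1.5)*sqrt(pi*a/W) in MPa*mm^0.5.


KIC = 1.35*447*42/(8.1*5.4^1.5)*sqrt(pi*1.94/5.4) = 264.91

264.91


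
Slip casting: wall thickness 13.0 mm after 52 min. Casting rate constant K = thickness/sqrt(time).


K = 13.0 / sqrt(52) = 13.0 / 7.2111 = 1.803 mm/min^0.5

1.803


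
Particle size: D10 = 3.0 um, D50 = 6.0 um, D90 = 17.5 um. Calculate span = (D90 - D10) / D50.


Span = (17.5 - 3.0) / 6.0 = 14.5 / 6.0 = 2.417

2.417


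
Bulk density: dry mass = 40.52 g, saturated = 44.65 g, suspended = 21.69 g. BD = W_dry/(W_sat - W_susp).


BD = 40.52 / (44.65 - 21.69) = 40.52 / 22.96 = 1.765 g/cm^3

1.765


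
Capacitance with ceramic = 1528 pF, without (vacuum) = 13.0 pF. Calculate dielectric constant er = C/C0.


er = 1528 / 13.0 = 117.54

117.54


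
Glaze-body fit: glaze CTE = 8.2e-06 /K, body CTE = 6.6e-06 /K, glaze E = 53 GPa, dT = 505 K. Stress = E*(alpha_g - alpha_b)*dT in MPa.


Stress = 53*1000*(8.2e-06 - 6.6e-06)*505 = 42.8 MPa

42.8


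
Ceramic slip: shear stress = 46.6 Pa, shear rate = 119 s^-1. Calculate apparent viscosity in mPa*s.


eta = tau/gamma * 1000 = 46.6/119 * 1000 = 391.6 mPa*s

391.6


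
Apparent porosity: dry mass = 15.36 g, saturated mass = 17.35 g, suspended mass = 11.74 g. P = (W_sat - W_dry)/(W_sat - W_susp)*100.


P = (17.35 - 15.36) / (17.35 - 11.74) * 100 = 1.99 / 5.61 * 100 = 35.5%

35.5


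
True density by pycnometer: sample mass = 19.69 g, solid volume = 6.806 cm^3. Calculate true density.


TD = 19.69 / 6.806 = 2.893 g/cm^3

2.893


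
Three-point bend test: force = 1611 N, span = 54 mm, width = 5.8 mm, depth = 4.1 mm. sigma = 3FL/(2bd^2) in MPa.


sigma = 3*1611*54/(2*5.8*4.1^2) = 1338.4 MPa

1338.4


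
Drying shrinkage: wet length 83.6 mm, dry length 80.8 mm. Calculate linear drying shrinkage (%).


DS = (83.6 - 80.8) / 83.6 * 100 = 3.35%

3.35


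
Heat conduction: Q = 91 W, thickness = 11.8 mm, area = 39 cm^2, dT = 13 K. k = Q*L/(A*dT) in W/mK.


k = 91*11.8/1000/(39/10000*13) = 21.18 W/mK

21.18


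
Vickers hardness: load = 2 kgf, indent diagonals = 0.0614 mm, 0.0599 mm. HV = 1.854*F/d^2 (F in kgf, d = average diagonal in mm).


d_avg = (0.0614+0.0599)/2 = 0.06065 mm
HV = 1.854*2/0.06065^2 = 1008

1008


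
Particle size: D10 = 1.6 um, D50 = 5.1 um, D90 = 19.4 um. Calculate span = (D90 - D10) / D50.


Span = (19.4 - 1.6) / 5.1 = 17.8 / 5.1 = 3.49

3.49


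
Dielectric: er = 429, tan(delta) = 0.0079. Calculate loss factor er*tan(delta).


Loss = 429 * 0.0079 = 3.389

3.389


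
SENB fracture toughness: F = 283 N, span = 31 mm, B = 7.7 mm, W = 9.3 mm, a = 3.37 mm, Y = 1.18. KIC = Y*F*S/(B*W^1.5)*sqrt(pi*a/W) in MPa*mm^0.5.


KIC = 1.18*283*31/(7.7*9.3^1.5)*sqrt(pi*3.37/9.3) = 50.58

50.58


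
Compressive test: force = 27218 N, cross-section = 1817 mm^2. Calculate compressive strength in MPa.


CS = 27218 / 1817 = 15.0 MPa

15.0


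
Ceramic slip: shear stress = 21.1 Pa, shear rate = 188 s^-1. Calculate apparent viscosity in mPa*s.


eta = tau/gamma * 1000 = 21.1/188 * 1000 = 112.2 mPa*s

112.2


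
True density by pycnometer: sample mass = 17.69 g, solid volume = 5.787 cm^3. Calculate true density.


TD = 17.69 / 5.787 = 3.057 g/cm^3

3.057


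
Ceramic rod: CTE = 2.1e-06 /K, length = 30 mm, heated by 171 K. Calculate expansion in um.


dL = 2.1e-06 * 30 * 171 * 1000 = 10.773 um

10.773


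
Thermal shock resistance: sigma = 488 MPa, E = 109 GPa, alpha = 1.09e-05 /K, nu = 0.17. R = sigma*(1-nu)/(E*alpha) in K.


R = 488*(1-0.17)/(109*1000*1.09e-05) = 341 K

341


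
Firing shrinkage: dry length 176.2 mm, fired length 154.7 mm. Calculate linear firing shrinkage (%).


FS = (176.2 - 154.7) / 176.2 * 100 = 12.2%

12.2


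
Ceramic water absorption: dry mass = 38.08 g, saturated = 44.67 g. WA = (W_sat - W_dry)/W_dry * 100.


WA = (44.67 - 38.08) / 38.08 * 100 = 17.31%

17.31


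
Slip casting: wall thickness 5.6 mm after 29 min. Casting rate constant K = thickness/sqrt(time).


K = 5.6 / sqrt(29) = 5.6 / 5.3852 = 1.04 mm/min^0.5

1.04


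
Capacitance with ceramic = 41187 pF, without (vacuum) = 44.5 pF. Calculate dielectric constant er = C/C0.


er = 41187 / 44.5 = 925.55

925.55


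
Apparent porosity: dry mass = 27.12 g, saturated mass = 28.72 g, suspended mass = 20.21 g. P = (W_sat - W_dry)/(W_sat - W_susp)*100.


P = (28.72 - 27.12) / (28.72 - 20.21) * 100 = 1.6 / 8.51 * 100 = 18.8%

18.8


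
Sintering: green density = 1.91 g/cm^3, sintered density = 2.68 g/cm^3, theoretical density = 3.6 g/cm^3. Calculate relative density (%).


Relative = 2.68 / 3.6 * 100 = 74.4%

74.4


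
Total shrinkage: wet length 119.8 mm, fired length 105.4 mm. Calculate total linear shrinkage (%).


TS = (119.8 - 105.4) / 119.8 * 100 = 12.02%

12.02


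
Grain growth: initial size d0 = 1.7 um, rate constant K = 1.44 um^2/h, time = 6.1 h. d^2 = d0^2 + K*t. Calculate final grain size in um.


d^2 = 1.7^2 + 1.44*6.1 = 11.674
d = sqrt(11.674) = 3.42 um

3.42


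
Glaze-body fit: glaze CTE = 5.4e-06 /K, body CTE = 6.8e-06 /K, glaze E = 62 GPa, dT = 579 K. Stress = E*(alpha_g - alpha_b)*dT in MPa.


Stress = 62*1000*(5.4e-06 - 6.8e-06)*579 = -50.3 MPa

-50.3


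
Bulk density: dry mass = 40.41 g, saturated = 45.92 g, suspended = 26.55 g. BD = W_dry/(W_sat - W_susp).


BD = 40.41 / (45.92 - 26.55) = 40.41 / 19.37 = 2.086 g/cm^3

2.086


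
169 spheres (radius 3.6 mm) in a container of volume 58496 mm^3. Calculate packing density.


V_sphere = 4/3*pi*3.6^3 = 195.4322 mm^3
Total V = 169*195.4322 = 33028.0418 mm^3
PD = 33028.0418 / 58496 = 0.565

0.565
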